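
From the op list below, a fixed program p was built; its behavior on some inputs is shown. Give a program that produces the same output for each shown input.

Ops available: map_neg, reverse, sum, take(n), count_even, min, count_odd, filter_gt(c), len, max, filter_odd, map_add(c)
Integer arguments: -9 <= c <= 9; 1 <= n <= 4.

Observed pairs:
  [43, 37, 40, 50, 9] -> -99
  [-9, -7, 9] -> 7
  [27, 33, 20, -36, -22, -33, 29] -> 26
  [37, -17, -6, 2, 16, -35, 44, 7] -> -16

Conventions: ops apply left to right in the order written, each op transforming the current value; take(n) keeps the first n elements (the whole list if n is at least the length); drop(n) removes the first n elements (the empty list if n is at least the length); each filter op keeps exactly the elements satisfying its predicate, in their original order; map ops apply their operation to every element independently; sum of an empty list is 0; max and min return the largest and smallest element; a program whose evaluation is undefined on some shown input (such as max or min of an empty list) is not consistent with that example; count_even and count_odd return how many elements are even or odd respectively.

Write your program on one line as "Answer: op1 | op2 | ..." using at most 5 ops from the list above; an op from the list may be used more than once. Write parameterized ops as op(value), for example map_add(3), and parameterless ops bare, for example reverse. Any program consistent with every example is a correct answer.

map_neg | reverse | take(3) | sum

Check, running the answer program on each example:
  [43, 37, 40, 50, 9] -> [-43, -37, -40, -50, -9] -> [-9, -50, -40, -37, -43] -> [-9, -50, -40] -> -99
  [-9, -7, 9] -> [9, 7, -9] -> [-9, 7, 9] -> [-9, 7, 9] -> 7
  [27, 33, 20, -36, -22, -33, 29] -> [-27, -33, -20, 36, 22, 33, -29] -> [-29, 33, 22, 36, -20, -33, -27] -> [-29, 33, 22] -> 26
  [37, -17, -6, 2, 16, -35, 44, 7] -> [-37, 17, 6, -2, -16, 35, -44, -7] -> [-7, -44, 35, -16, -2, 6, 17, -37] -> [-7, -44, 35] -> -16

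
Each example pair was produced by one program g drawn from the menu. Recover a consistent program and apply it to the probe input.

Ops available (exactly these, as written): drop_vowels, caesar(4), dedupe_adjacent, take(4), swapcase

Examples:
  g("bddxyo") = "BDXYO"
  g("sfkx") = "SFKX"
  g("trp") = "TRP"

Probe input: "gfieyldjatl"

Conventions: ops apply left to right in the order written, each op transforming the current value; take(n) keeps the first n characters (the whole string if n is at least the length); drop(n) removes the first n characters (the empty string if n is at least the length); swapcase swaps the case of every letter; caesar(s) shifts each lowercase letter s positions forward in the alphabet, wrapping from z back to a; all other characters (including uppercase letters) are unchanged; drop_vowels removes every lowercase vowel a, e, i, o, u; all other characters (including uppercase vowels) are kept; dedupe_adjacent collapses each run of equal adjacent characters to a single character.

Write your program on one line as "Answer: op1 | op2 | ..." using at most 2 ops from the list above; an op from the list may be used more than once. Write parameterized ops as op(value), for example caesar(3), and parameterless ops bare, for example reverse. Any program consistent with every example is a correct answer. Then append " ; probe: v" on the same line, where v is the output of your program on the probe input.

swapcase | dedupe_adjacent ; probe: "GFIEYLDJATL"

Check, running the answer program on each example:
  "bddxyo" -> "BDDXYO" -> "BDXYO"
  "sfkx" -> "SFKX" -> "SFKX"
  "trp" -> "TRP" -> "TRP"
  probe: "gfieyldjatl" -> "GFIEYLDJATL" -> "GFIEYLDJATL"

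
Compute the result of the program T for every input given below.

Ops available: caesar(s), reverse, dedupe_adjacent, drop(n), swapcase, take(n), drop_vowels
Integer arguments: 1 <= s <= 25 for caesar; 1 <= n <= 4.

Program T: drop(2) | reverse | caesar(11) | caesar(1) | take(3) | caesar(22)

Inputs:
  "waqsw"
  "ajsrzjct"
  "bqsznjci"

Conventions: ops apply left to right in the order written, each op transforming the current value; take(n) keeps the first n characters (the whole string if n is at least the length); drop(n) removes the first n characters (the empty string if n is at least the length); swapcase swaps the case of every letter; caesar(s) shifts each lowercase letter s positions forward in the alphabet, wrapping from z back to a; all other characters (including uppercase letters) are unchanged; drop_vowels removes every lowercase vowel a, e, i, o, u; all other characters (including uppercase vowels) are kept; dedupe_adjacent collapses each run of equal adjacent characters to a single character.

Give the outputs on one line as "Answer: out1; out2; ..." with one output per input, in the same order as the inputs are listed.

Execution, op by op:
  "waqsw" -> "qsw" -> "wsq" -> "hdb" -> "iec" -> "iec" -> "eay"
  "ajsrzjct" -> "srzjct" -> "tcjzrs" -> "enukcd" -> "fovlde" -> "fov" -> "bkr"
  "bqsznjci" -> "sznjci" -> "icjnzs" -> "tnuykd" -> "uovzle" -> "uov" -> "qkr"

"eay"; "bkr"; "qkr"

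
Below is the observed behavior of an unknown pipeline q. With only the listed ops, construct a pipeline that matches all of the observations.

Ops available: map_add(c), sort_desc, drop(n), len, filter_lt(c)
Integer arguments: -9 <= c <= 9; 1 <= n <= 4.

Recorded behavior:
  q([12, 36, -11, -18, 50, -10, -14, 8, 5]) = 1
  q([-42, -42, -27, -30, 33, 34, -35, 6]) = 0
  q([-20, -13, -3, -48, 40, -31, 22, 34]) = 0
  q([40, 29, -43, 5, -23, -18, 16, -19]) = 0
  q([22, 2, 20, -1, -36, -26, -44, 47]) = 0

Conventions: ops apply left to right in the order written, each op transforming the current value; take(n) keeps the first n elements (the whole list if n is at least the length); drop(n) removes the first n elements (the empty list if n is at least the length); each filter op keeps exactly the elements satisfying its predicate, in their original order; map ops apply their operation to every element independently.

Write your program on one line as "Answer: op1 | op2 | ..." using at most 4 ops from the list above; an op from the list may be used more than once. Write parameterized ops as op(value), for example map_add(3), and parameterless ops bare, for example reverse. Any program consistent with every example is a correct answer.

sort_desc | drop(4) | drop(4) | len

Check, running the answer program on each example:
  [12, 36, -11, -18, 50, -10, -14, 8, 5] -> [50, 36, 12, 8, 5, -10, -11, -14, -18] -> [5, -10, -11, -14, -18] -> [-18] -> 1
  [-42, -42, -27, -30, 33, 34, -35, 6] -> [34, 33, 6, -27, -30, -35, -42, -42] -> [-30, -35, -42, -42] -> [] -> 0
  [-20, -13, -3, -48, 40, -31, 22, 34] -> [40, 34, 22, -3, -13, -20, -31, -48] -> [-13, -20, -31, -48] -> [] -> 0
  [40, 29, -43, 5, -23, -18, 16, -19] -> [40, 29, 16, 5, -18, -19, -23, -43] -> [-18, -19, -23, -43] -> [] -> 0
  [22, 2, 20, -1, -36, -26, -44, 47] -> [47, 22, 20, 2, -1, -26, -36, -44] -> [-1, -26, -36, -44] -> [] -> 0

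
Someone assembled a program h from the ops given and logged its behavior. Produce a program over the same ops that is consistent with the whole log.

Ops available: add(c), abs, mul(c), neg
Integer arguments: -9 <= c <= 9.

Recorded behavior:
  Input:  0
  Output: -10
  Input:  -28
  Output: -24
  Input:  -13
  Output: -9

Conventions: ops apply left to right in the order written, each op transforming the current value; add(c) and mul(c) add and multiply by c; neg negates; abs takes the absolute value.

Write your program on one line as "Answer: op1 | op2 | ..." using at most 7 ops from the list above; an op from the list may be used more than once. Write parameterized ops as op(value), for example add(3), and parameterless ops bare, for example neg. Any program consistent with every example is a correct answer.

add(-2) | abs | add(-9) | abs | neg | add(-3)

Check, running the answer program on each example:
  0 -> -2 -> 2 -> -7 -> 7 -> -7 -> -10
  -28 -> -30 -> 30 -> 21 -> 21 -> -21 -> -24
  -13 -> -15 -> 15 -> 6 -> 6 -> -6 -> -9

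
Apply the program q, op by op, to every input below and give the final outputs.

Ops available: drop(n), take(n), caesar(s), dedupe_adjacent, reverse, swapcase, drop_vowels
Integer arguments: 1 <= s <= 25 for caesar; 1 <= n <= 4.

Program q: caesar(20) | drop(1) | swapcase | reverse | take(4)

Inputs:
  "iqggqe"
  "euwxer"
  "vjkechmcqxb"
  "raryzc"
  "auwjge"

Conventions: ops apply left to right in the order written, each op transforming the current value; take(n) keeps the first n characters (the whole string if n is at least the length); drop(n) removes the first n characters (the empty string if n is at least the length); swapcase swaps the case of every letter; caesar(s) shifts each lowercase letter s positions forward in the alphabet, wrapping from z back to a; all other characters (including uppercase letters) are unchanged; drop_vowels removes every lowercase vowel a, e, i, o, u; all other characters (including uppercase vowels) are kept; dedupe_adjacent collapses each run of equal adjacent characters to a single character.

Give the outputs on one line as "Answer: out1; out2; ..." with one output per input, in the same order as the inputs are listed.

"YKAA"; "LYRQ"; "VRKW"; "WTSL"; "YADQ"

Execution, op by op:
  "iqggqe" -> "ckaaky" -> "kaaky" -> "KAAKY" -> "YKAAK" -> "YKAA"
  "euwxer" -> "yoqryl" -> "oqryl" -> "OQRYL" -> "LYRQO" -> "LYRQ"
  "vjkechmcqxb" -> "pdeywbgwkrv" -> "deywbgwkrv" -> "DEYWBGWKRV" -> "VRKWGBWYED" -> "VRKW"
  "raryzc" -> "lulstw" -> "ulstw" -> "ULSTW" -> "WTSLU" -> "WTSL"
  "auwjge" -> "uoqday" -> "oqday" -> "OQDAY" -> "YADQO" -> "YADQ"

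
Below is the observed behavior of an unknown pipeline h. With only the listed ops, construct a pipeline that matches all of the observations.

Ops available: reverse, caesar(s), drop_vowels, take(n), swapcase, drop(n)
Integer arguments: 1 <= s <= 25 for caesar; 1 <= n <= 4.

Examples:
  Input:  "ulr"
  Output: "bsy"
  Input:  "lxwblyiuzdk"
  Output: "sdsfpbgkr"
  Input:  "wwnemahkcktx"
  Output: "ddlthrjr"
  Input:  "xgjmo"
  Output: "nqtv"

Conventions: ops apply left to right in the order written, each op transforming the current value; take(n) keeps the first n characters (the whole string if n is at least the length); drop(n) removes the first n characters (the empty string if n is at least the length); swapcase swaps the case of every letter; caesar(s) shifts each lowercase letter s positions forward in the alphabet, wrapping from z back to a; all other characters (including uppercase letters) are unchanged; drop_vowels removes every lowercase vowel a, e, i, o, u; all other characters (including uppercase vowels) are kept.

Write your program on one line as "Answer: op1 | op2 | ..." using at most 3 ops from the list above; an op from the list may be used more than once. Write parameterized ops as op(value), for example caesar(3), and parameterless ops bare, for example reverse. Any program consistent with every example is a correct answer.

caesar(7) | drop_vowels

Check, running the answer program on each example:
  "ulr" -> "bsy" -> "bsy"
  "lxwblyiuzdk" -> "sedisfpbgkr" -> "sdsfpbgkr"
  "wwnemahkcktx" -> "ddulthorjrae" -> "ddlthrjr"
  "xgjmo" -> "enqtv" -> "nqtv"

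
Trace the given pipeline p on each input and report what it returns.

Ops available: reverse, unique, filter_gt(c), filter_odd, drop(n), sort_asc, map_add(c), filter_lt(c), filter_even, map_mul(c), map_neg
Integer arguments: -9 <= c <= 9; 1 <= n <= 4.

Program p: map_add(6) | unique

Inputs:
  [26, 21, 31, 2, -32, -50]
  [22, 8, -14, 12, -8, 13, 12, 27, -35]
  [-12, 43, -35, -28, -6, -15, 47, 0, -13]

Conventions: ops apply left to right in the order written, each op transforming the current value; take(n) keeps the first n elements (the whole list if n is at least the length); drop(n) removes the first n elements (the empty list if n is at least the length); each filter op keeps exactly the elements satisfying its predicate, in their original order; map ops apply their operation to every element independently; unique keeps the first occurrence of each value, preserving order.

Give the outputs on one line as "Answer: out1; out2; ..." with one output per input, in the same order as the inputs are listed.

Execution, op by op:
  [26, 21, 31, 2, -32, -50] -> [32, 27, 37, 8, -26, -44] -> [32, 27, 37, 8, -26, -44]
  [22, 8, -14, 12, -8, 13, 12, 27, -35] -> [28, 14, -8, 18, -2, 19, 18, 33, -29] -> [28, 14, -8, 18, -2, 19, 33, -29]
  [-12, 43, -35, -28, -6, -15, 47, 0, -13] -> [-6, 49, -29, -22, 0, -9, 53, 6, -7] -> [-6, 49, -29, -22, 0, -9, 53, 6, -7]

[32, 27, 37, 8, -26, -44]; [28, 14, -8, 18, -2, 19, 33, -29]; [-6, 49, -29, -22, 0, -9, 53, 6, -7]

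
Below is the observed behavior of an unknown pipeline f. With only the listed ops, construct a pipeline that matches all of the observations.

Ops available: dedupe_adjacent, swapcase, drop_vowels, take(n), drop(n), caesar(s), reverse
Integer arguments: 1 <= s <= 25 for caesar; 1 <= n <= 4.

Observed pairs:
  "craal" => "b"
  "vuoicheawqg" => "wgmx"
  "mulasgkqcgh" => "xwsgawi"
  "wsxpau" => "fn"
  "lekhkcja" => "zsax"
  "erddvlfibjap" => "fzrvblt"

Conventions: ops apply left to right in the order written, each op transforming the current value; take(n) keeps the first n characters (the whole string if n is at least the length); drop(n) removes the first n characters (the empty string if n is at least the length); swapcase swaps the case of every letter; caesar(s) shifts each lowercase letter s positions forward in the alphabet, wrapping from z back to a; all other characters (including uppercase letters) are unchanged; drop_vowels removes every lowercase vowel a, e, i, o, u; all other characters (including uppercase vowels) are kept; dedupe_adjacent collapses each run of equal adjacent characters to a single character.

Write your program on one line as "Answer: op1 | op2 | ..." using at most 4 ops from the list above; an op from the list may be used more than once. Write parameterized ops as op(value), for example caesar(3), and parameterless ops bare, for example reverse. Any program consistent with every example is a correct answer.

drop_vowels | caesar(16) | drop(2) | reverse

Check, running the answer program on each example:
  "craal" -> "crl" -> "shb" -> "b" -> "b"
  "vuoicheawqg" -> "vchwqg" -> "lsxmgw" -> "xmgw" -> "wgmx"
  "mulasgkqcgh" -> "mlsgkqcgh" -> "cbiwagswx" -> "iwagswx" -> "xwsgawi"
  "wsxpau" -> "wsxp" -> "minf" -> "nf" -> "fn"
  "lekhkcja" -> "lkhkcj" -> "baxasz" -> "xasz" -> "zsax"
  "erddvlfibjap" -> "rddvlfbjp" -> "httlbvrzf" -> "tlbvrzf" -> "fzrvblt"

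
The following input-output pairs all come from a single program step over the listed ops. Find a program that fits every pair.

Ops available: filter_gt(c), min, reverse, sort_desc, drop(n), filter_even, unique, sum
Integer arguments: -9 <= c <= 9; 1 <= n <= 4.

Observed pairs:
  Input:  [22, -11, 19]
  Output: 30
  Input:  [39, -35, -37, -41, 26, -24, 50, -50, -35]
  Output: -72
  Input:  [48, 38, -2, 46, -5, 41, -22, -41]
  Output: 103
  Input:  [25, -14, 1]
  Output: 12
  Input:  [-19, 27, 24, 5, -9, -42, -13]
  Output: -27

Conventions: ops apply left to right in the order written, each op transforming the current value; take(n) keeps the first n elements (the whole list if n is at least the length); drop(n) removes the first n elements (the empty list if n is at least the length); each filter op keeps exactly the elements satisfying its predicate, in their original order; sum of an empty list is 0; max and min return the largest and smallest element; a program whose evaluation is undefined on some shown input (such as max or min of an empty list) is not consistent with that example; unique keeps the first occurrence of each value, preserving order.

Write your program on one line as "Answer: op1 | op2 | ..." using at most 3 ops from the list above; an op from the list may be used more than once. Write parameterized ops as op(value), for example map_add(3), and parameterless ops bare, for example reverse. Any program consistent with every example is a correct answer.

unique | reverse | sum

Check, running the answer program on each example:
  [22, -11, 19] -> [22, -11, 19] -> [19, -11, 22] -> 30
  [39, -35, -37, -41, 26, -24, 50, -50, -35] -> [39, -35, -37, -41, 26, -24, 50, -50] -> [-50, 50, -24, 26, -41, -37, -35, 39] -> -72
  [48, 38, -2, 46, -5, 41, -22, -41] -> [48, 38, -2, 46, -5, 41, -22, -41] -> [-41, -22, 41, -5, 46, -2, 38, 48] -> 103
  [25, -14, 1] -> [25, -14, 1] -> [1, -14, 25] -> 12
  [-19, 27, 24, 5, -9, -42, -13] -> [-19, 27, 24, 5, -9, -42, -13] -> [-13, -42, -9, 5, 24, 27, -19] -> -27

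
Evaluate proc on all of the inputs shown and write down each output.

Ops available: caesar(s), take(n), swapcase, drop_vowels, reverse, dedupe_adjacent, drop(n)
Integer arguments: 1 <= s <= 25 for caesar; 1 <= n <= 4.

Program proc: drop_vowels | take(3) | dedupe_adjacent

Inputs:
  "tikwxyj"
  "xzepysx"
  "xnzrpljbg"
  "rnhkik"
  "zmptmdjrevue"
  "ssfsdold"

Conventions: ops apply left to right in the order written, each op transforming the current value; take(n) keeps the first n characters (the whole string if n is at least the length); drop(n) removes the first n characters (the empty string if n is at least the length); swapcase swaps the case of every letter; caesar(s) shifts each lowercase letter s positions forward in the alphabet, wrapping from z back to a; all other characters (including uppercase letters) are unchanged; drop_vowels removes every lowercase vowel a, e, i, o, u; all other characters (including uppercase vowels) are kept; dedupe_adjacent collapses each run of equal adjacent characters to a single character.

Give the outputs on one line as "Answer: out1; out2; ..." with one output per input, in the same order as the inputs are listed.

Execution, op by op:
  "tikwxyj" -> "tkwxyj" -> "tkw" -> "tkw"
  "xzepysx" -> "xzpysx" -> "xzp" -> "xzp"
  "xnzrpljbg" -> "xnzrpljbg" -> "xnz" -> "xnz"
  "rnhkik" -> "rnhkk" -> "rnh" -> "rnh"
  "zmptmdjrevue" -> "zmptmdjrv" -> "zmp" -> "zmp"
  "ssfsdold" -> "ssfsdld" -> "ssf" -> "sf"

"tkw"; "xzp"; "xnz"; "rnh"; "zmp"; "sf"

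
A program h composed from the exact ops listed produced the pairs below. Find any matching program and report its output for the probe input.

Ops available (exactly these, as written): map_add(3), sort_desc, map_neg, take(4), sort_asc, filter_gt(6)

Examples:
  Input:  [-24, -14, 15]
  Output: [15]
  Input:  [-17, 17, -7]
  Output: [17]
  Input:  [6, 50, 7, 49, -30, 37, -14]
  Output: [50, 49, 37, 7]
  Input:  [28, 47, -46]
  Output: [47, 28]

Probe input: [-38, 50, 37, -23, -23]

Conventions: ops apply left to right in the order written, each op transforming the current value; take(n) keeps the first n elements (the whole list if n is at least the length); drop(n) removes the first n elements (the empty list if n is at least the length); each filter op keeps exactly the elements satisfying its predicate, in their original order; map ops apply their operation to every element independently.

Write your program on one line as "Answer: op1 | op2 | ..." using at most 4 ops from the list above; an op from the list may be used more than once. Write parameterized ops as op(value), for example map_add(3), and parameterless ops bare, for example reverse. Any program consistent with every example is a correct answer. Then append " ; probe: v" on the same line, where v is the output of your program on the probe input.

sort_desc | take(4) | filter_gt(6) ; probe: [50, 37]

Check, running the answer program on each example:
  [-24, -14, 15] -> [15, -14, -24] -> [15, -14, -24] -> [15]
  [-17, 17, -7] -> [17, -7, -17] -> [17, -7, -17] -> [17]
  [6, 50, 7, 49, -30, 37, -14] -> [50, 49, 37, 7, 6, -14, -30] -> [50, 49, 37, 7] -> [50, 49, 37, 7]
  [28, 47, -46] -> [47, 28, -46] -> [47, 28, -46] -> [47, 28]
  probe: [-38, 50, 37, -23, -23] -> [50, 37, -23, -23, -38] -> [50, 37, -23, -23] -> [50, 37]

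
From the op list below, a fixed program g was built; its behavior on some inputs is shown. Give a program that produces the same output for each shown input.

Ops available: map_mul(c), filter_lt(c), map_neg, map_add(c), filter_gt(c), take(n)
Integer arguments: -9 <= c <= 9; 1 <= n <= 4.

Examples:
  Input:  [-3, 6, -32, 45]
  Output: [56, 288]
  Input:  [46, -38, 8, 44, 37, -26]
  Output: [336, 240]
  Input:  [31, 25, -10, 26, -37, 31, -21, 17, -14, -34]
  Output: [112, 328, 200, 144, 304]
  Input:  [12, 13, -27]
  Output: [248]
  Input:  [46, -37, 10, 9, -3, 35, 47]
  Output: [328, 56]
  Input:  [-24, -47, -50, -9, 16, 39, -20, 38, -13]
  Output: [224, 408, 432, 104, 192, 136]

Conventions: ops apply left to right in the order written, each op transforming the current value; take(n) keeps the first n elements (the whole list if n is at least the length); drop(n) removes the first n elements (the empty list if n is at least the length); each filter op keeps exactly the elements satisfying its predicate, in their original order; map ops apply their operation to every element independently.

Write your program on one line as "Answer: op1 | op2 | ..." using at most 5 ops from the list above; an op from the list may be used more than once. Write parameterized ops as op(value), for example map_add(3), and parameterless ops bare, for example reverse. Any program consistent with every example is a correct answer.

map_add(-4) | map_mul(8) | map_neg | filter_gt(-3)

Check, running the answer program on each example:
  [-3, 6, -32, 45] -> [-7, 2, -36, 41] -> [-56, 16, -288, 328] -> [56, -16, 288, -328] -> [56, 288]
  [46, -38, 8, 44, 37, -26] -> [42, -42, 4, 40, 33, -30] -> [336, -336, 32, 320, 264, -240] -> [-336, 336, -32, -320, -264, 240] -> [336, 240]
  [31, 25, -10, 26, -37, 31, -21, 17, -14, -34] -> [27, 21, -14, 22, -41, 27, -25, 13, -18, -38] -> [216, 168, -112, 176, -328, 216, -200, 104, -144, -304] -> [-216, -168, 112, -176, 328, -216, 200, -104, 144, 304] -> [112, 328, 200, 144, 304]
  [12, 13, -27] -> [8, 9, -31] -> [64, 72, -248] -> [-64, -72, 248] -> [248]
  [46, -37, 10, 9, -3, 35, 47] -> [42, -41, 6, 5, -7, 31, 43] -> [336, -328, 48, 40, -56, 248, 344] -> [-336, 328, -48, -40, 56, -248, -344] -> [328, 56]
  [-24, -47, -50, -9, 16, 39, -20, 38, -13] -> [-28, -51, -54, -13, 12, 35, -24, 34, -17] -> [-224, -408, -432, -104, 96, 280, -192, 272, -136] -> [224, 408, 432, 104, -96, -280, 192, -272, 136] -> [224, 408, 432, 104, 192, 136]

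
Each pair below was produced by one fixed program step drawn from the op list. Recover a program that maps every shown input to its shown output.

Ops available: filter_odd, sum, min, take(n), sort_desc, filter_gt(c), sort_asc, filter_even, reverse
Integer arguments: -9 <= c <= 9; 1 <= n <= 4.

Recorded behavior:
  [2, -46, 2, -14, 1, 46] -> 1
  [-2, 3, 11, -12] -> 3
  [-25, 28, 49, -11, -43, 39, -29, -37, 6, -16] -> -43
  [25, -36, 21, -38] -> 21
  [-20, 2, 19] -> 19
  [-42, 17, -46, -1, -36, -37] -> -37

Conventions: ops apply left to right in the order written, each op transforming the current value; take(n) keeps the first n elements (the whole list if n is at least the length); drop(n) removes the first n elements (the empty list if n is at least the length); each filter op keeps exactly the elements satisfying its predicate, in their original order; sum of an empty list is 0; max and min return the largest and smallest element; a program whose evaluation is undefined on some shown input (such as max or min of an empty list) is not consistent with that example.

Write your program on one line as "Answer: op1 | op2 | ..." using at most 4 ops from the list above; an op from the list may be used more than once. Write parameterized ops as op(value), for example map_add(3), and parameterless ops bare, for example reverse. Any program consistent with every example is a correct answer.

filter_odd | reverse | sort_desc | min

Check, running the answer program on each example:
  [2, -46, 2, -14, 1, 46] -> [1] -> [1] -> [1] -> 1
  [-2, 3, 11, -12] -> [3, 11] -> [11, 3] -> [11, 3] -> 3
  [-25, 28, 49, -11, -43, 39, -29, -37, 6, -16] -> [-25, 49, -11, -43, 39, -29, -37] -> [-37, -29, 39, -43, -11, 49, -25] -> [49, 39, -11, -25, -29, -37, -43] -> -43
  [25, -36, 21, -38] -> [25, 21] -> [21, 25] -> [25, 21] -> 21
  [-20, 2, 19] -> [19] -> [19] -> [19] -> 19
  [-42, 17, -46, -1, -36, -37] -> [17, -1, -37] -> [-37, -1, 17] -> [17, -1, -37] -> -37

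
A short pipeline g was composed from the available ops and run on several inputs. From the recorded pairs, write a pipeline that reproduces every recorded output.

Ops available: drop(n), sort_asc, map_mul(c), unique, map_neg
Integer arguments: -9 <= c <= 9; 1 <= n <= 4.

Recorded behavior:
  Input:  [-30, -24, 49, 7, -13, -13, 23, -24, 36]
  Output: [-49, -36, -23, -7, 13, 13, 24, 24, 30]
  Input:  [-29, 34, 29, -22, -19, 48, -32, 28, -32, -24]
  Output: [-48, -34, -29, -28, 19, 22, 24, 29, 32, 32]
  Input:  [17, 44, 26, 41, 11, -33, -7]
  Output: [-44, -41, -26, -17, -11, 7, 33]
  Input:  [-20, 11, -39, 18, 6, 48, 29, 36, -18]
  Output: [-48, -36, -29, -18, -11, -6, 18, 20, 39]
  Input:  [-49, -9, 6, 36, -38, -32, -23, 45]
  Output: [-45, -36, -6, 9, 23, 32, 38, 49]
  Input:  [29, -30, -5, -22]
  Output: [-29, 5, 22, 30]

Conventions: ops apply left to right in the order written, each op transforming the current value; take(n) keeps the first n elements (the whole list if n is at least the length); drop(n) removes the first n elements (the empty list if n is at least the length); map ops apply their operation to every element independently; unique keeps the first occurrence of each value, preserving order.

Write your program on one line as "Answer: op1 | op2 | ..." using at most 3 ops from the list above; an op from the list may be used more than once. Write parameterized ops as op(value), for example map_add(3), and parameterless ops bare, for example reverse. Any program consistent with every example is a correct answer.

map_neg | sort_asc

Check, running the answer program on each example:
  [-30, -24, 49, 7, -13, -13, 23, -24, 36] -> [30, 24, -49, -7, 13, 13, -23, 24, -36] -> [-49, -36, -23, -7, 13, 13, 24, 24, 30]
  [-29, 34, 29, -22, -19, 48, -32, 28, -32, -24] -> [29, -34, -29, 22, 19, -48, 32, -28, 32, 24] -> [-48, -34, -29, -28, 19, 22, 24, 29, 32, 32]
  [17, 44, 26, 41, 11, -33, -7] -> [-17, -44, -26, -41, -11, 33, 7] -> [-44, -41, -26, -17, -11, 7, 33]
  [-20, 11, -39, 18, 6, 48, 29, 36, -18] -> [20, -11, 39, -18, -6, -48, -29, -36, 18] -> [-48, -36, -29, -18, -11, -6, 18, 20, 39]
  [-49, -9, 6, 36, -38, -32, -23, 45] -> [49, 9, -6, -36, 38, 32, 23, -45] -> [-45, -36, -6, 9, 23, 32, 38, 49]
  [29, -30, -5, -22] -> [-29, 30, 5, 22] -> [-29, 5, 22, 30]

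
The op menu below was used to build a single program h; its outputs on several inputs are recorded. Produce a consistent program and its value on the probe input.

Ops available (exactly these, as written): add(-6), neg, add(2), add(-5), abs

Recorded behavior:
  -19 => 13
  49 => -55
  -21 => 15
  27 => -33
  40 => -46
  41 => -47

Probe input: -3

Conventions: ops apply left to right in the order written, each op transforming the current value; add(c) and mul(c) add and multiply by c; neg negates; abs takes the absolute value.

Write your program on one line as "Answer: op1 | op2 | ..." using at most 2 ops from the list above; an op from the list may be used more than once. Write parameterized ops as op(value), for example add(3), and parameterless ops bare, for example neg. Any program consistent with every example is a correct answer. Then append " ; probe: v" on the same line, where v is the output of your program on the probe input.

neg | add(-6) ; probe: -3

Check, running the answer program on each example:
  -19 -> 19 -> 13
  49 -> -49 -> -55
  -21 -> 21 -> 15
  27 -> -27 -> -33
  40 -> -40 -> -46
  41 -> -41 -> -47
  probe: -3 -> 3 -> -3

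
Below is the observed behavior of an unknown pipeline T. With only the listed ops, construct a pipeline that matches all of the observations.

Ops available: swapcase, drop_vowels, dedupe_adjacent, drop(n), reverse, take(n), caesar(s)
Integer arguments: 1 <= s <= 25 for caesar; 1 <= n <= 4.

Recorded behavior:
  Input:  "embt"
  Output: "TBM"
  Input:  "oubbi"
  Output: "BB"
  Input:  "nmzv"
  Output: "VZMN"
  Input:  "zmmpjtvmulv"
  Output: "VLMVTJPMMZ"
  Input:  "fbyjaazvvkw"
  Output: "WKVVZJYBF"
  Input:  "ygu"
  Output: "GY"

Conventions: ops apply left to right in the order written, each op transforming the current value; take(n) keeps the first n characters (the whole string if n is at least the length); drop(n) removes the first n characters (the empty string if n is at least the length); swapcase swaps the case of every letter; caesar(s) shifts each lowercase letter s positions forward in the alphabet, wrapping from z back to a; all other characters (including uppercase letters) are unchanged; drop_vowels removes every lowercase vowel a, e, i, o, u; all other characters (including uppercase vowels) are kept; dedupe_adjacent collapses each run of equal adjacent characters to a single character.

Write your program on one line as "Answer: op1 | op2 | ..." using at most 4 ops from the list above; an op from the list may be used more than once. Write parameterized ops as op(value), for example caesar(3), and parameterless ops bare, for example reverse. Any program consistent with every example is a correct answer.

reverse | drop_vowels | swapcase

Check, running the answer program on each example:
  "embt" -> "tbme" -> "tbm" -> "TBM"
  "oubbi" -> "ibbuo" -> "bb" -> "BB"
  "nmzv" -> "vzmn" -> "vzmn" -> "VZMN"
  "zmmpjtvmulv" -> "vlumvtjpmmz" -> "vlmvtjpmmz" -> "VLMVTJPMMZ"
  "fbyjaazvvkw" -> "wkvvzaajybf" -> "wkvvzjybf" -> "WKVVZJYBF"
  "ygu" -> "ugy" -> "gy" -> "GY"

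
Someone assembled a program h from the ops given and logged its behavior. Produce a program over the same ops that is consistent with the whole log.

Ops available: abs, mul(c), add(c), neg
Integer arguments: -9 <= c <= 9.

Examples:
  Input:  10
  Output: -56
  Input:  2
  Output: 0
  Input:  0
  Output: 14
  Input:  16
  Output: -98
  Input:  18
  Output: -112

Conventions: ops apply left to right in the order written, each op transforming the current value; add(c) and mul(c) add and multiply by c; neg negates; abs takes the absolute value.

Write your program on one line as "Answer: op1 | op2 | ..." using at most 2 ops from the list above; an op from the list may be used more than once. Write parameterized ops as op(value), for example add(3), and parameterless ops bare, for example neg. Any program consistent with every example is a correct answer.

add(-2) | mul(-7)

Check, running the answer program on each example:
  10 -> 8 -> -56
  2 -> 0 -> 0
  0 -> -2 -> 14
  16 -> 14 -> -98
  18 -> 16 -> -112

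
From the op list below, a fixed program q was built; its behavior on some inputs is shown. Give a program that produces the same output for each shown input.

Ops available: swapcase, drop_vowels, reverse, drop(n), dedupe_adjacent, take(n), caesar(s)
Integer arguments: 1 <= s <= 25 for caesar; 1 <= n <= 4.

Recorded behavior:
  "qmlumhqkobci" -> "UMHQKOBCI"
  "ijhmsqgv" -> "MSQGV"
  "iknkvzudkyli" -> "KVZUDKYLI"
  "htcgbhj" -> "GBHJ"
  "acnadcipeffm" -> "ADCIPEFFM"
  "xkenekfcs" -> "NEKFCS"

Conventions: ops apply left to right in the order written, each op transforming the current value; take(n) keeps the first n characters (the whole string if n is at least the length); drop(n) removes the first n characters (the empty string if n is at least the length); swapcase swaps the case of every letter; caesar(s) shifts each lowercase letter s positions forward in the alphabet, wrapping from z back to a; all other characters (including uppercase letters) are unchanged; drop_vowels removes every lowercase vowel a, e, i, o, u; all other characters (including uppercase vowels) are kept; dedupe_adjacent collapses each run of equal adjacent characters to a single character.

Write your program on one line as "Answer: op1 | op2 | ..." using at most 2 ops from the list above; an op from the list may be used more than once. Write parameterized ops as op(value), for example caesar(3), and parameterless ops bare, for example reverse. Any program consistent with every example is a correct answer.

drop(3) | swapcase

Check, running the answer program on each example:
  "qmlumhqkobci" -> "umhqkobci" -> "UMHQKOBCI"
  "ijhmsqgv" -> "msqgv" -> "MSQGV"
  "iknkvzudkyli" -> "kvzudkyli" -> "KVZUDKYLI"
  "htcgbhj" -> "gbhj" -> "GBHJ"
  "acnadcipeffm" -> "adcipeffm" -> "ADCIPEFFM"
  "xkenekfcs" -> "nekfcs" -> "NEKFCS"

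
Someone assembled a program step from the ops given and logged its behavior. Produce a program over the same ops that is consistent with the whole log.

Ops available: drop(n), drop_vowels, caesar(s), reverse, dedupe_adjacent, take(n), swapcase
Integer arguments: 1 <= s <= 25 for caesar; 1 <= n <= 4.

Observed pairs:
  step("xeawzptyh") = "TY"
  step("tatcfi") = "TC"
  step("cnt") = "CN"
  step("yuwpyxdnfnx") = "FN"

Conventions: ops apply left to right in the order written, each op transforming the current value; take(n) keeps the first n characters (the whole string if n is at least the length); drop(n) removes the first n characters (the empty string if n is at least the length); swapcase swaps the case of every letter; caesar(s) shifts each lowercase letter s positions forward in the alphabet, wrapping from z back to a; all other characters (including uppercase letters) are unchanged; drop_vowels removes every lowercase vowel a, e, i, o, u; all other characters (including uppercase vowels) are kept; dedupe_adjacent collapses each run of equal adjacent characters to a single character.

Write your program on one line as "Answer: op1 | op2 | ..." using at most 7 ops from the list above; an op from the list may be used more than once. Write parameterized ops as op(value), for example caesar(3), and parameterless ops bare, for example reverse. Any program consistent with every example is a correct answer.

drop_vowels | reverse | swapcase | take(3) | drop(1) | reverse

Check, running the answer program on each example:
  "xeawzptyh" -> "xwzptyh" -> "hytpzwx" -> "HYTPZWX" -> "HYT" -> "YT" -> "TY"
  "tatcfi" -> "ttcf" -> "fctt" -> "FCTT" -> "FCT" -> "CT" -> "TC"
  "cnt" -> "cnt" -> "tnc" -> "TNC" -> "TNC" -> "NC" -> "CN"
  "yuwpyxdnfnx" -> "ywpyxdnfnx" -> "xnfndxypwy" -> "XNFNDXYPWY" -> "XNF" -> "NF" -> "FN"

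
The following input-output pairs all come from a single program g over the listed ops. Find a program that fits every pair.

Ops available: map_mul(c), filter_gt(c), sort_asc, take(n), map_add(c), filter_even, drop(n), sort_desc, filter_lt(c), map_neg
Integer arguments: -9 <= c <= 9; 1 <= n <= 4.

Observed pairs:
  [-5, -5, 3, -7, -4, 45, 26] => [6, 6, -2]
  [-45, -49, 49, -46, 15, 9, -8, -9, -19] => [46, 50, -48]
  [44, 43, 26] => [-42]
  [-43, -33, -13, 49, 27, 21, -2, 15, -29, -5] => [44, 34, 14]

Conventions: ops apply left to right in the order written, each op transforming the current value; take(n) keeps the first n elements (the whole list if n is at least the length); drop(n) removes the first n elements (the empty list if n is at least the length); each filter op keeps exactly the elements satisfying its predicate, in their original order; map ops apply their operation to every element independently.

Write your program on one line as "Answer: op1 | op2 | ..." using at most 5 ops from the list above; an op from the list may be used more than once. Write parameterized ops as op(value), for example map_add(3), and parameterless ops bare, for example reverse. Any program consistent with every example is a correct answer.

take(3) | map_add(-1) | map_neg | filter_even

Check, running the answer program on each example:
  [-5, -5, 3, -7, -4, 45, 26] -> [-5, -5, 3] -> [-6, -6, 2] -> [6, 6, -2] -> [6, 6, -2]
  [-45, -49, 49, -46, 15, 9, -8, -9, -19] -> [-45, -49, 49] -> [-46, -50, 48] -> [46, 50, -48] -> [46, 50, -48]
  [44, 43, 26] -> [44, 43, 26] -> [43, 42, 25] -> [-43, -42, -25] -> [-42]
  [-43, -33, -13, 49, 27, 21, -2, 15, -29, -5] -> [-43, -33, -13] -> [-44, -34, -14] -> [44, 34, 14] -> [44, 34, 14]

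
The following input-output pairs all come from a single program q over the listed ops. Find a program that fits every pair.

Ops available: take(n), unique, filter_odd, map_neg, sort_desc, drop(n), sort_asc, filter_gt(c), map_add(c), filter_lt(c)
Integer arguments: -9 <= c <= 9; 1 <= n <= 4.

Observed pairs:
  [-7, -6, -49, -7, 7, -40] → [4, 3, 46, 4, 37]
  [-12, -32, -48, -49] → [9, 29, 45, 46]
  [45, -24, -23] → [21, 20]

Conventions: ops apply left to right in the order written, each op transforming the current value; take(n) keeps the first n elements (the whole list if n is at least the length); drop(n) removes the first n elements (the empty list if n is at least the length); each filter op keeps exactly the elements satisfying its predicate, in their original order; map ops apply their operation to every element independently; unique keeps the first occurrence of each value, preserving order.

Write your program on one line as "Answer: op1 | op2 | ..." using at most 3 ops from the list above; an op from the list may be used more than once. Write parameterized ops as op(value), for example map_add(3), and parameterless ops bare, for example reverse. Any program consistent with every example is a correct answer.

map_neg | map_add(-3) | filter_gt(-9)

Check, running the answer program on each example:
  [-7, -6, -49, -7, 7, -40] -> [7, 6, 49, 7, -7, 40] -> [4, 3, 46, 4, -10, 37] -> [4, 3, 46, 4, 37]
  [-12, -32, -48, -49] -> [12, 32, 48, 49] -> [9, 29, 45, 46] -> [9, 29, 45, 46]
  [45, -24, -23] -> [-45, 24, 23] -> [-48, 21, 20] -> [21, 20]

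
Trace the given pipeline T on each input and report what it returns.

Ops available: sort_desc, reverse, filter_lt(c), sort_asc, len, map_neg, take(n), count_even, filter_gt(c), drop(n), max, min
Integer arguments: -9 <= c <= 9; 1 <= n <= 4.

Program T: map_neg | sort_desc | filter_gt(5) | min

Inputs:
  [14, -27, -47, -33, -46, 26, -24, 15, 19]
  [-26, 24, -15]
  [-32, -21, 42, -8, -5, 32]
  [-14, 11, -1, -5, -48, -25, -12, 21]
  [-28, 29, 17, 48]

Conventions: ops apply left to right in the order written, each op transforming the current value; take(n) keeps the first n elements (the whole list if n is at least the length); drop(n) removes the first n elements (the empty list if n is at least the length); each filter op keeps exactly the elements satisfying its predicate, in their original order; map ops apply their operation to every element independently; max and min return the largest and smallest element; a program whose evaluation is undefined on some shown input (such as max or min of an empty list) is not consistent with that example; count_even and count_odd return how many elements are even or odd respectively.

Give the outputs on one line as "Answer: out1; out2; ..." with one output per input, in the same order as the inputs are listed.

Execution, op by op:
  [14, -27, -47, -33, -46, 26, -24, 15, 19] -> [-14, 27, 47, 33, 46, -26, 24, -15, -19] -> [47, 46, 33, 27, 24, -14, -15, -19, -26] -> [47, 46, 33, 27, 24] -> 24
  [-26, 24, -15] -> [26, -24, 15] -> [26, 15, -24] -> [26, 15] -> 15
  [-32, -21, 42, -8, -5, 32] -> [32, 21, -42, 8, 5, -32] -> [32, 21, 8, 5, -32, -42] -> [32, 21, 8] -> 8
  [-14, 11, -1, -5, -48, -25, -12, 21] -> [14, -11, 1, 5, 48, 25, 12, -21] -> [48, 25, 14, 12, 5, 1, -11, -21] -> [48, 25, 14, 12] -> 12
  [-28, 29, 17, 48] -> [28, -29, -17, -48] -> [28, -17, -29, -48] -> [28] -> 28

24; 15; 8; 12; 28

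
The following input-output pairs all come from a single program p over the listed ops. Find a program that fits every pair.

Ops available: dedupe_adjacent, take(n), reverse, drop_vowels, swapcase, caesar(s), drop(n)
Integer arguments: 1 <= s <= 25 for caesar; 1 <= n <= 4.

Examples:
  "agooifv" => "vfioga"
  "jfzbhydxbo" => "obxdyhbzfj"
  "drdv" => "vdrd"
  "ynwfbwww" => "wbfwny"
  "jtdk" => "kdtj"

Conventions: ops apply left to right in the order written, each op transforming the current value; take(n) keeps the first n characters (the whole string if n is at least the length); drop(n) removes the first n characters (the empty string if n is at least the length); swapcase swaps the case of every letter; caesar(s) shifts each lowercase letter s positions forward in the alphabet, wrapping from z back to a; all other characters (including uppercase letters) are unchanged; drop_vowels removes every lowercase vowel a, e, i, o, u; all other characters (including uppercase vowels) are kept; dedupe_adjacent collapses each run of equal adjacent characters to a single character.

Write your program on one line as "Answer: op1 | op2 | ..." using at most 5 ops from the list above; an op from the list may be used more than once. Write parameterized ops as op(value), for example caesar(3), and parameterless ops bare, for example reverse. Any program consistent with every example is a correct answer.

reverse | swapcase | dedupe_adjacent | swapcase

Check, running the answer program on each example:
  "agooifv" -> "vfiooga" -> "VFIOOGA" -> "VFIOGA" -> "vfioga"
  "jfzbhydxbo" -> "obxdyhbzfj" -> "OBXDYHBZFJ" -> "OBXDYHBZFJ" -> "obxdyhbzfj"
  "drdv" -> "vdrd" -> "VDRD" -> "VDRD" -> "vdrd"
  "ynwfbwww" -> "wwwbfwny" -> "WWWBFWNY" -> "WBFWNY" -> "wbfwny"
  "jtdk" -> "kdtj" -> "KDTJ" -> "KDTJ" -> "kdtj"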